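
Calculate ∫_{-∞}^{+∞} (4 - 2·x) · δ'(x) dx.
2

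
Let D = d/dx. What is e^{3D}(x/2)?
\frac{x}{2} + \frac{3}{2}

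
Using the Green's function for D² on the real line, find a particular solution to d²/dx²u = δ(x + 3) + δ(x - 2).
\frac{|x + 3|}{2} + \frac{|x - 2|}{2}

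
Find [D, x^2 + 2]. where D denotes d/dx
2 x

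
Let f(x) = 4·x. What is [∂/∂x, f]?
4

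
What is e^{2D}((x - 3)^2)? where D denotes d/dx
x^{2} - 2 x + 1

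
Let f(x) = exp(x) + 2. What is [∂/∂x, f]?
e^{x}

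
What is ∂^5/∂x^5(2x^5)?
240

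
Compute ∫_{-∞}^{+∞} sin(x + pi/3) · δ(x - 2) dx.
\sin{\left(\frac{\pi}{3} + 2 \right)}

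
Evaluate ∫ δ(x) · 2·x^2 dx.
0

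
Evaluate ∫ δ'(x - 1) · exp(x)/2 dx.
- \frac{e}{2}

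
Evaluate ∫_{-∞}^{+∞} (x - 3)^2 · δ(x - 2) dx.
1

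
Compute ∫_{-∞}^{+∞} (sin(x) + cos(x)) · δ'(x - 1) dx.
- \cos{\left(1 \right)} + \sin{\left(1 \right)}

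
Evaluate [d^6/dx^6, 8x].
48\frac{d^{5}}{dx^{5}}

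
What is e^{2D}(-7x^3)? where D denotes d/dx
- 7 x^{3} - 42 x^{2} - 84 x - 56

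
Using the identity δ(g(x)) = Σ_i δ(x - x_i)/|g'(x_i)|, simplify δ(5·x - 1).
\frac{\delta(x - 1/5)}{5}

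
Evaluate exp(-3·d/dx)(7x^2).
7 x^{2} - 42 x + 63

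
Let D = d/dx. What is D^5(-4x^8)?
- 26880 x^{3}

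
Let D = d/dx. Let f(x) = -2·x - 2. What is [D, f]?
-2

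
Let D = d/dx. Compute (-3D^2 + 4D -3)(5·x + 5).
5 - 15 x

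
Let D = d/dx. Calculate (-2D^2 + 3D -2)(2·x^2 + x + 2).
- 4 x^{2} + 10 x - 9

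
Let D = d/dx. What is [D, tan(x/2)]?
\frac{1}{\cos{\left(x \right)} + 1}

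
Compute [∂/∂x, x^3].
3 x^{2}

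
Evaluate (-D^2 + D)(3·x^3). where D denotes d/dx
9 x \left(x - 2\right)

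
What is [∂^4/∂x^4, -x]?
-4\frac{d^{3}}{dx^{3}}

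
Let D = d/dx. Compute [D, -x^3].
- 3 x^{2}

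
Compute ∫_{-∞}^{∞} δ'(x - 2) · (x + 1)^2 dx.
-6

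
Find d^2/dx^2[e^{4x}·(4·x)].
\left(64 x + 32\right) e^{4 x}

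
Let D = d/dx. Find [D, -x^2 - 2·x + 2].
- 2 x - 2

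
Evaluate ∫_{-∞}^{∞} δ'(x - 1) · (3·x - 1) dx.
-3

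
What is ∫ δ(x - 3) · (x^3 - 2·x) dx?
21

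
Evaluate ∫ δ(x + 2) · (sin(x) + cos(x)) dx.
- \sin{\left(2 \right)} + \cos{\left(2 \right)}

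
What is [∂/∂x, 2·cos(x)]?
- 2 \sin{\left(x \right)}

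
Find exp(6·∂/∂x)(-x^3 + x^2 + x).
- x^{3} - 17 x^{2} - 95 x - 174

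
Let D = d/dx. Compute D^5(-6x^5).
-720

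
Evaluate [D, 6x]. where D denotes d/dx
6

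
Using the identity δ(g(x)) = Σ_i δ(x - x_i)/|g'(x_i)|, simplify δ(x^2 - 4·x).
\frac{\delta(x - 4) + \delta(x)}{4}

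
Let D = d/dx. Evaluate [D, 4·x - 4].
4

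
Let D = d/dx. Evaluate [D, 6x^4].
24 x^{3}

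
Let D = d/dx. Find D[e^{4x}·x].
\left(4 x + 1\right) e^{4 x}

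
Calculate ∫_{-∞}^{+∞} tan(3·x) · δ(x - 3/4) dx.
\tan{\left(\frac{9}{4} \right)}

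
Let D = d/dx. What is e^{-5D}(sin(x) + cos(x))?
\sqrt{2} \cos{\left(- x + \frac{\pi}{4} + 5 \right)}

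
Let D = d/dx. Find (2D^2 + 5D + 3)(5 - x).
10 - 3 x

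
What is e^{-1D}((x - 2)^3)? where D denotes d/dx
x^{3} - 9 x^{2} + 27 x - 27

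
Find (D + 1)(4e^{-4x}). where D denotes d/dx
- 12 e^{- 4 x}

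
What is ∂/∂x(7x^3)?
21 x^{2}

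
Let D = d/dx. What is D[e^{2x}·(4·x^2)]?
8 x \left(x + 1\right) e^{2 x}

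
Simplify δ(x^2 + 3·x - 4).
\frac{\delta(x - 1) + \delta(x + 4)}{5}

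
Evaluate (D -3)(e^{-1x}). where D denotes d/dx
- 4 e^{- x}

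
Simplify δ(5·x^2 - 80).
\frac{\delta(x - 4) + \delta(x + 4)}{40}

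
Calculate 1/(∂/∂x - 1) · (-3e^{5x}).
- \frac{3 e^{5 x}}{4}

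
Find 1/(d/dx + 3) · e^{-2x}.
e^{- 2 x}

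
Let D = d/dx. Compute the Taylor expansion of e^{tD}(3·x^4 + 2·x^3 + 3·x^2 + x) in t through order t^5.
3 t^{4} + t^{3} \left(12 x + 2\right) + t^{2} \left(18 x^{2} + 6 x + 3\right) + t \left(12 x^{3} + 6 x^{2} + 6 x + 1\right) + 3 x^{4} + 2 x^{3} + 3 x^{2} + x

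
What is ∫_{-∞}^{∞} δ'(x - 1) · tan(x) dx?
- \tan^{2}{\left(1 \right)} - 1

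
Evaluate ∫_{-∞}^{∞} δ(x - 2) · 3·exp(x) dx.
3 e^{2}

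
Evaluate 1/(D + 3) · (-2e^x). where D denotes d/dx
- \frac{e^{x}}{2}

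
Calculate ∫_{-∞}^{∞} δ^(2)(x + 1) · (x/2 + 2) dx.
0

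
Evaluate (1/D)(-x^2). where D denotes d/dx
- \frac{x^{3}}{3}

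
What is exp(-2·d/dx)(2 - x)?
4 - x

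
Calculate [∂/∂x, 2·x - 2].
2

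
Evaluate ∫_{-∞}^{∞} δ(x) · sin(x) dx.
0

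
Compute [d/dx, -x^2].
- 2 x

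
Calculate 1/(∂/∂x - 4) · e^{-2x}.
- \frac{e^{- 2 x}}{6}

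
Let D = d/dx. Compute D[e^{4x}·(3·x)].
\left(12 x + 3\right) e^{4 x}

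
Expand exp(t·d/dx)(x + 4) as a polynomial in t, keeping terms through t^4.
t + x + 4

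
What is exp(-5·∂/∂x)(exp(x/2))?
e^{\frac{x}{2} - \frac{5}{2}}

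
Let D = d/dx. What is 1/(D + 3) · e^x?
\frac{e^{x}}{4}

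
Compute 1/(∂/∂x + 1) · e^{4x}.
\frac{e^{4 x}}{5}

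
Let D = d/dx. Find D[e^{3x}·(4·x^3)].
12 x^{2} \left(x + 1\right) e^{3 x}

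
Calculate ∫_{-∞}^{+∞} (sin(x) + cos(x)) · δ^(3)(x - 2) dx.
- \sin{\left(2 \right)} + \cos{\left(2 \right)}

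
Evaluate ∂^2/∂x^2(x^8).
56 x^{6}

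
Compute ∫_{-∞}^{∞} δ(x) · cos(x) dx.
1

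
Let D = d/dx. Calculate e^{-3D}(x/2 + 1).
\frac{x}{2} - \frac{1}{2}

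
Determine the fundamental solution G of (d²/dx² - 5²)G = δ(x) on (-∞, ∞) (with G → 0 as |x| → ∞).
-\frac{e^{-5|x|}}{10}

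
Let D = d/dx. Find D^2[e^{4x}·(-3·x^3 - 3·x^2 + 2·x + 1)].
\left(- 48 x^{3} - 120 x^{2} - 34 x + 26\right) e^{4 x}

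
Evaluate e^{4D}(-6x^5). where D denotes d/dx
- 6 x^{5} - 120 x^{4} - 960 x^{3} - 3840 x^{2} - 7680 x - 6144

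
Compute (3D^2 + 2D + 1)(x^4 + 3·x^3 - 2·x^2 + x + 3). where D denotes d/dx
x^{4} + 11 x^{3} + 52 x^{2} + 47 x - 7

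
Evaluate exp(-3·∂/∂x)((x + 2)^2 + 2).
x^{2} - 2 x + 3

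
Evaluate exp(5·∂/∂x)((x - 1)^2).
x^{2} + 8 x + 16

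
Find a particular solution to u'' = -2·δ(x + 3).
-|x + 3|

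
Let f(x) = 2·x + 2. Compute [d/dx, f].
2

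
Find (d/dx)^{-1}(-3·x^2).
- x^{3}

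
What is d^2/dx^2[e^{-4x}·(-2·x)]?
16 \left(1 - 2 x\right) e^{- 4 x}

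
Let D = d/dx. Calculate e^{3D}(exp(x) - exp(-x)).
2 \sinh{\left(x + 3 \right)}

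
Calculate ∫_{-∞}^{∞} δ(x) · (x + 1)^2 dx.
1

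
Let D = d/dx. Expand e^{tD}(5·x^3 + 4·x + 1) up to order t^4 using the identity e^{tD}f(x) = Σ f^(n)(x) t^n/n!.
5 t^{3} + 15 t^{2} x + t \left(15 x^{2} + 4\right) + 5 x^{3} + 4 x + 1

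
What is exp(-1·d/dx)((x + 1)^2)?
x^{2}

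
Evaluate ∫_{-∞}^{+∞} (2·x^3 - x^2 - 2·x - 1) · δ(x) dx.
-1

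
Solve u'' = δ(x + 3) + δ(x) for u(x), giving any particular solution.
\frac{|x + 3|}{2} + \frac{|x|}{2}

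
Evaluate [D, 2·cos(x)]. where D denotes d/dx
- 2 \sin{\left(x \right)}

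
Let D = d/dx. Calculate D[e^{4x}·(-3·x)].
\left(- 12 x - 3\right) e^{4 x}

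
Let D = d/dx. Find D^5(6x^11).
332640 x^{6}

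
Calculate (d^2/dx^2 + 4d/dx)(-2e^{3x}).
- 42 e^{3 x}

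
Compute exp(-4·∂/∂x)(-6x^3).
- 6 x^{3} + 72 x^{2} - 288 x + 384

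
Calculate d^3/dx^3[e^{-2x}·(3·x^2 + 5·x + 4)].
8 \left(- 3 x^{2} + 4 x - 1\right) e^{- 2 x}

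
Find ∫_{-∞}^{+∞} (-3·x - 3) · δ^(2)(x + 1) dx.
0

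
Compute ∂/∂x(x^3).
3 x^{2}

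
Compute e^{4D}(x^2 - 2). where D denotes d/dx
x^{2} + 8 x + 14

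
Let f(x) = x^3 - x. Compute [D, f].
3 x^{2} - 1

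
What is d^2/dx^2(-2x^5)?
- 40 x^{3}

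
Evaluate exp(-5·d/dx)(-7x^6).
- 7 x^{6} + 210 x^{5} - 2625 x^{4} + 17500 x^{3} - 65625 x^{2} + 131250 x - 109375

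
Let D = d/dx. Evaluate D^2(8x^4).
96 x^{2}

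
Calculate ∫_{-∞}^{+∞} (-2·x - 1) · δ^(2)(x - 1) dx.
0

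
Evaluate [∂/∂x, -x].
-1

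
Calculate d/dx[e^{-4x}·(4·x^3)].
x^{2} \left(12 - 16 x\right) e^{- 4 x}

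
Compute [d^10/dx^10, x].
10\frac{d^{9}}{dx^{9}}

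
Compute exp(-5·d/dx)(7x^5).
7 x^{5} - 175 x^{4} + 1750 x^{3} - 8750 x^{2} + 21875 x - 21875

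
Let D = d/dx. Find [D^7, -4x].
-28D^{6}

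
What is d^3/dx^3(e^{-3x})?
- 27 e^{- 3 x}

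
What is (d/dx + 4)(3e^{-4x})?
0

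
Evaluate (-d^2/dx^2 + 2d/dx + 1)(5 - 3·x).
- 3 x - 1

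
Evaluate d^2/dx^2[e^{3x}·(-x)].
\left(- 9 x - 6\right) e^{3 x}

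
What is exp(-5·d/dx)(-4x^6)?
- 4 x^{6} + 120 x^{5} - 1500 x^{4} + 10000 x^{3} - 37500 x^{2} + 75000 x - 62500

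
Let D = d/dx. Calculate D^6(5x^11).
1663200 x^{5}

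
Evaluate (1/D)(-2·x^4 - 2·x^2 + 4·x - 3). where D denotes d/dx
- \frac{2 x^{5}}{5} - \frac{2 x^{3}}{3} + 2 x^{2} - 3 x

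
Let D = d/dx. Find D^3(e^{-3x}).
- 27 e^{- 3 x}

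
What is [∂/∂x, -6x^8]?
- 48 x^{7}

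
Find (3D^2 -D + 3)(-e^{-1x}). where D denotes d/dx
- 7 e^{- x}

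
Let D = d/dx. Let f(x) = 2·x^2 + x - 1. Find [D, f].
4 x + 1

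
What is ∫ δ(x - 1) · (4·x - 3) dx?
1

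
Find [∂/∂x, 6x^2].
12 x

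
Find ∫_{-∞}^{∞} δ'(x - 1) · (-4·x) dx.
4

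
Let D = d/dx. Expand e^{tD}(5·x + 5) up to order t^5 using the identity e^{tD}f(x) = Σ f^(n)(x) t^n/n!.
5 t + 5 x + 5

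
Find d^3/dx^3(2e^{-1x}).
- 2 e^{- x}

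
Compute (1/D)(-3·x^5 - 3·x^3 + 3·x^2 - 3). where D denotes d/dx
- \frac{x^{6}}{2} - \frac{3 x^{4}}{4} + x^{3} - 3 x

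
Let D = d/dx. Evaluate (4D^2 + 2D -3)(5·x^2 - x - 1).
- 15 x^{2} + 23 x + 41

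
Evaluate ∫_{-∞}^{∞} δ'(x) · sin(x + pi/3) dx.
- \frac{1}{2}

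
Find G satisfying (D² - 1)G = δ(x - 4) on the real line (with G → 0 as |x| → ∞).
-\frac{e^{-|x - 4|}}{2}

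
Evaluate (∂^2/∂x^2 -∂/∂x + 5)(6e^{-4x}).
150 e^{- 4 x}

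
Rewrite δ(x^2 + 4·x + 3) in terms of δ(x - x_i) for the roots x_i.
\frac{\delta(x + 1) + \delta(x + 3)}{2}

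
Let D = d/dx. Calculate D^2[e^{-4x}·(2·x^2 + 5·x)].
4 \left(8 x^{2} + 12 x - 9\right) e^{- 4 x}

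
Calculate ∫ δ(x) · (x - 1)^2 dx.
1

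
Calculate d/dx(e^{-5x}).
- 5 e^{- 5 x}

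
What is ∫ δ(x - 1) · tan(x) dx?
\tan{\left(1 \right)}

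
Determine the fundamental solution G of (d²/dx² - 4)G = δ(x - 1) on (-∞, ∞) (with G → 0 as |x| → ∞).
-\frac{e^{-2|x - 1|}}{4}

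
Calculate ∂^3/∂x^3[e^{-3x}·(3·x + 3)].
- 81 x e^{- 3 x}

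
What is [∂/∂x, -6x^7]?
- 42 x^{6}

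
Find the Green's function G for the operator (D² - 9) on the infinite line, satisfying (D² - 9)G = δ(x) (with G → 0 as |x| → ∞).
-\frac{e^{-3|x|}}{6}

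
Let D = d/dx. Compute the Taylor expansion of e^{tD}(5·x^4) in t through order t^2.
5 x^{2} \left(6 t^{2} + 4 t x + x^{2}\right)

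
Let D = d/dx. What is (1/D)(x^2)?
\frac{x^{3}}{3}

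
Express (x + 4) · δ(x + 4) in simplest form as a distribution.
0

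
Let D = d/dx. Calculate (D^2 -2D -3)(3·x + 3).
- 9 x - 15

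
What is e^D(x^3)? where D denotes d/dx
x^{3} + 3 x^{2} + 3 x + 1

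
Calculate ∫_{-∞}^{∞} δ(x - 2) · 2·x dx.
4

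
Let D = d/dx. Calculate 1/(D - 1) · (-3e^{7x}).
- \frac{e^{7 x}}{2}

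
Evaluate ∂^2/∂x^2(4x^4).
48 x^{2}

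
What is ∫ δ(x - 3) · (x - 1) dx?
2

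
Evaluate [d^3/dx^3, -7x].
-21\frac{d^{2}}{dx^{2}}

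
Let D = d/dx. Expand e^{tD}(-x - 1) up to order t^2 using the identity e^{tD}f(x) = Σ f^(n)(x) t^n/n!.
- t - x - 1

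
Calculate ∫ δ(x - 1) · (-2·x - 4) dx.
-6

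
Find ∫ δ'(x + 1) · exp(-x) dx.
e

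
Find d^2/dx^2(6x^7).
252 x^{5}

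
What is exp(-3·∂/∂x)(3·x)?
3 x - 9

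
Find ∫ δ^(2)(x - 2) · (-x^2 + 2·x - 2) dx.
-2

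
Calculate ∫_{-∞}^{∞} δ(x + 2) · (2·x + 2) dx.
-2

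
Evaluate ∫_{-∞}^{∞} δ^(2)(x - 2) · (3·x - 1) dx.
0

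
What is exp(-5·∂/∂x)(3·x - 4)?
3 x - 19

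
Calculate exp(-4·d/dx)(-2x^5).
- 2 x^{5} + 40 x^{4} - 320 x^{3} + 1280 x^{2} - 2560 x + 2048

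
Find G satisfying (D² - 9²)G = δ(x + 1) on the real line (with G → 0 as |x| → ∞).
-\frac{e^{-9|x + 1|}}{18}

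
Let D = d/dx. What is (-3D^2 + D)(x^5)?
5 x^{3} \left(x - 12\right)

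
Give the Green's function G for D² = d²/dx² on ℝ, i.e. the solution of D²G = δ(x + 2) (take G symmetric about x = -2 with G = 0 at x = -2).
\frac{|x + 2|}{2}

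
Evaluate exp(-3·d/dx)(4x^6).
4 x^{6} - 72 x^{5} + 540 x^{4} - 2160 x^{3} + 4860 x^{2} - 5832 x + 2916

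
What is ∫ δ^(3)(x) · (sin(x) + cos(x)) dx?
1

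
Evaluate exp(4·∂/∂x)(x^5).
x^{5} + 20 x^{4} + 160 x^{3} + 640 x^{2} + 1280 x + 1024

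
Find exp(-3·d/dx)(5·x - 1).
5 x - 16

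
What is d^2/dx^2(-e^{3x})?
- 9 e^{3 x}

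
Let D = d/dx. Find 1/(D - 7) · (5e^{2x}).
- e^{2 x}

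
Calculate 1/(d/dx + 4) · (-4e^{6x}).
- \frac{2 e^{6 x}}{5}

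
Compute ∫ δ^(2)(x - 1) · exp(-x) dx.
e^{-1}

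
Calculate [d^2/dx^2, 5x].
10\frac{d}{dx}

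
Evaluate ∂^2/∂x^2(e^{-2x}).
4 e^{- 2 x}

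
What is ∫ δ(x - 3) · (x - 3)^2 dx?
0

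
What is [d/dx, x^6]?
6 x^{5}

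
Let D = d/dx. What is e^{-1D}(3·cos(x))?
3 \cos{\left(x - 1 \right)}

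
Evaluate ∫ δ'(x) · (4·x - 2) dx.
-4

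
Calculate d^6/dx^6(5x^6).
3600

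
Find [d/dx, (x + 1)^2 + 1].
2 x + 2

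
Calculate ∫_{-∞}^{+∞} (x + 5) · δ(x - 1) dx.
6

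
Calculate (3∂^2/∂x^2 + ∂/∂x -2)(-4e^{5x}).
- 312 e^{5 x}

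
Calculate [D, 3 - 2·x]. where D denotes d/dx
-2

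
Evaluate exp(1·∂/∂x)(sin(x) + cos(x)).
\sqrt{2} \sin{\left(x + \frac{\pi}{4} + 1 \right)}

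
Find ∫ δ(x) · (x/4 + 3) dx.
3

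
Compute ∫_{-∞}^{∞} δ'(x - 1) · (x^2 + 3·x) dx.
-5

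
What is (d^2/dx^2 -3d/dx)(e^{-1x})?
4 e^{- x}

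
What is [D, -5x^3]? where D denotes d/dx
- 15 x^{2}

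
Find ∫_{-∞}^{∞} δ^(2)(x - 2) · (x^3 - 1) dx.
12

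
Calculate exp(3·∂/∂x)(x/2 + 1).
\frac{x}{2} + \frac{5}{2}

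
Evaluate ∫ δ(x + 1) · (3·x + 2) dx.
-1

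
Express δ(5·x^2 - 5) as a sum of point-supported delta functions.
\frac{\delta(x - 1) + \delta(x + 1)}{10}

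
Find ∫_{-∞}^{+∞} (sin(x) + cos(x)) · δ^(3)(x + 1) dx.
\cos{\left(1 \right)} + \sin{\left(1 \right)}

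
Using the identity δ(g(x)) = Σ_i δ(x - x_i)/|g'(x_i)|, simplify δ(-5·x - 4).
\frac{\delta(x + 4/5)}{5}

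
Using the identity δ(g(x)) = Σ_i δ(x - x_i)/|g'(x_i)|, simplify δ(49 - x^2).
\frac{\delta(x - 7) + \delta(x + 7)}{14}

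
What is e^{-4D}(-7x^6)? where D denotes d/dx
- 7 x^{6} + 168 x^{5} - 1680 x^{4} + 8960 x^{3} - 26880 x^{2} + 43008 x - 28672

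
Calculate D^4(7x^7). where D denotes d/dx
5880 x^{3}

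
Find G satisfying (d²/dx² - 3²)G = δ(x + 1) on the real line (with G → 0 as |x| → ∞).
-\frac{e^{-3|x + 1|}}{6}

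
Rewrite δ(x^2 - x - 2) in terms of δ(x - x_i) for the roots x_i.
\frac{\delta(x + 1) + \delta(x - 2)}{3}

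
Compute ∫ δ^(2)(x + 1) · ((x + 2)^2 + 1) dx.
2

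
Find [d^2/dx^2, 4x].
8\frac{d}{dx}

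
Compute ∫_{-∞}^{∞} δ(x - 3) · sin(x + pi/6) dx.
\sin{\left(\frac{\pi}{6} + 3 \right)}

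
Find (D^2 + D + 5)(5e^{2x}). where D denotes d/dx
55 e^{2 x}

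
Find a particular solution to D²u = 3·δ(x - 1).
\frac{3|x - 1|}{2}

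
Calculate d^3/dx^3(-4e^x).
- 4 e^{x}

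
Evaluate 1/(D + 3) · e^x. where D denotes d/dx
\frac{e^{x}}{4}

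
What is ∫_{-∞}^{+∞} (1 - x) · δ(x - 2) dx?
-1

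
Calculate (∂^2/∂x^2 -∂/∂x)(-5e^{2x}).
- 10 e^{2 x}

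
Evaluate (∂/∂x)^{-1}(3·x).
\frac{3 x^{2}}{2}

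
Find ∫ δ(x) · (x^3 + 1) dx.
1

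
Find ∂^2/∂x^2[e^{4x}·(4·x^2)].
\left(64 x^{2} + 64 x + 8\right) e^{4 x}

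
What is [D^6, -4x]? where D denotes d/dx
-24D^{5}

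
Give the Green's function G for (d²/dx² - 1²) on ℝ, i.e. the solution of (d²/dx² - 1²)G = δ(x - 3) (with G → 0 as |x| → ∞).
-\frac{e^{-|x - 3|}}{2}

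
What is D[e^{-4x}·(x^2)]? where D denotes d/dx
2 x \left(1 - 2 x\right) e^{- 4 x}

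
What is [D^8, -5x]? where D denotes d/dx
-40D^{7}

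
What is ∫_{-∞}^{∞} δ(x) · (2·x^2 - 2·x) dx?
0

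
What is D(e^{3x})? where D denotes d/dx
3 e^{3 x}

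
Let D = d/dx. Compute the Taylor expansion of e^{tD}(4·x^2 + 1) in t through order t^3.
4 t^{2} + 8 t x + 4 x^{2} + 1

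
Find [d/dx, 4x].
4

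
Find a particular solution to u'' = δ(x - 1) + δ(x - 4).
\frac{|x - 1|}{2} + \frac{|x - 4|}{2}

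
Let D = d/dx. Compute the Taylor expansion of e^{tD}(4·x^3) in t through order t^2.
4 x \left(3 t^{2} + 3 t x + x^{2}\right)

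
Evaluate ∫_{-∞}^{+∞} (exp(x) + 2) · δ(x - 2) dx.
2 + e^{2}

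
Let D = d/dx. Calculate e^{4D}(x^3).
x^{3} + 12 x^{2} + 48 x + 64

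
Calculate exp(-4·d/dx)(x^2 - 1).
x^{2} - 8 x + 15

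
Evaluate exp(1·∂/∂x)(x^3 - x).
x \left(x^{2} + 3 x + 2\right)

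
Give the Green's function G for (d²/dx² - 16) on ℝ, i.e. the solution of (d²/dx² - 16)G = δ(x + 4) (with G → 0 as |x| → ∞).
-\frac{e^{-4|x + 4|}}{8}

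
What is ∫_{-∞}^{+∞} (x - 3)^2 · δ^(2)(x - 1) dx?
2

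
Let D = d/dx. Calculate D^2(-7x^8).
- 392 x^{6}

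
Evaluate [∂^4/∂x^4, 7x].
28\frac{d^{3}}{dx^{3}}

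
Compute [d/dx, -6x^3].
- 18 x^{2}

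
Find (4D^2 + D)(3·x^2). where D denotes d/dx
6 x + 24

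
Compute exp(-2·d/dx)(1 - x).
3 - x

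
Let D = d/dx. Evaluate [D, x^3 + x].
3 x^{2} + 1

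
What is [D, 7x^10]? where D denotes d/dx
70 x^{9}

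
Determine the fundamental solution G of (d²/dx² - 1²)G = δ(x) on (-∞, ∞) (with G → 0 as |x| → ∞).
-\frac{e^{-|x|}}{2}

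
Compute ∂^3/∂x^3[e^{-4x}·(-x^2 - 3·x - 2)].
8 \left(8 x^{2} + 12 x + 1\right) e^{- 4 x}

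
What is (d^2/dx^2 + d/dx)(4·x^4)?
16 x^{2} \left(x + 3\right)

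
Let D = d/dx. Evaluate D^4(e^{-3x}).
81 e^{- 3 x}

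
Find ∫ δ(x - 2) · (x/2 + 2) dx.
3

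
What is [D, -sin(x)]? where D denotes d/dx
- \cos{\left(x \right)}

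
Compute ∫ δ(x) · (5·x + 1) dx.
1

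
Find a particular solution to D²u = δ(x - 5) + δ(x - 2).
\frac{|x - 5|}{2} + \frac{|x - 2|}{2}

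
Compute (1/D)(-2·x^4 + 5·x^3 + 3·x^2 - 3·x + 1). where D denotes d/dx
- \frac{2 x^{5}}{5} + \frac{5 x^{4}}{4} + x^{3} - \frac{3 x^{2}}{2} + x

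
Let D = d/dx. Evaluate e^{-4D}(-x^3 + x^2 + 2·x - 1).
- x^{3} + 13 x^{2} - 54 x + 71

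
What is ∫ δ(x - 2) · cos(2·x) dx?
\cos{\left(4 \right)}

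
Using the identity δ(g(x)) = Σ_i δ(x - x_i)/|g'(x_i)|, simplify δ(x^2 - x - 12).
\frac{\delta(x - 4) + \delta(x + 3)}{7}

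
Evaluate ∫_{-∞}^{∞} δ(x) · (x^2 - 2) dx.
-2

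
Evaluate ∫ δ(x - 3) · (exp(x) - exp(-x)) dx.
2 \sinh{\left(3 \right)}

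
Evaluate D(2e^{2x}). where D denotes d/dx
4 e^{2 x}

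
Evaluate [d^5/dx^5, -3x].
-15\frac{d^{4}}{dx^{4}}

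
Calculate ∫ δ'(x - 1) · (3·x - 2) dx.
-3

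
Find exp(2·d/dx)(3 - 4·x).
- 4 x - 5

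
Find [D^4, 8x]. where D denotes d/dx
32D^{3}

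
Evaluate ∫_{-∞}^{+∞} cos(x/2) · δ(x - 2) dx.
\cos{\left(1 \right)}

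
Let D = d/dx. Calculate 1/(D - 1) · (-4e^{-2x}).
\frac{4 e^{- 2 x}}{3}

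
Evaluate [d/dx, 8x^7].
56 x^{6}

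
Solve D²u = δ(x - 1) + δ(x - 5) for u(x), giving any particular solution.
\frac{|x - 1|}{2} + \frac{|x - 5|}{2}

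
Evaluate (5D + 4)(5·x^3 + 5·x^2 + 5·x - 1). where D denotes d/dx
20 x^{3} + 95 x^{2} + 70 x + 21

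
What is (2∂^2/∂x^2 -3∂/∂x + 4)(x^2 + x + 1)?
4 x^{2} - 2 x + 5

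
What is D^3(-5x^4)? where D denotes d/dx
- 120 x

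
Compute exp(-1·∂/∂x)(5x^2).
5 x^{2} - 10 x + 5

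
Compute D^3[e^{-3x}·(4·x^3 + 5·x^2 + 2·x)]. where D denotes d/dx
3 \left(- 36 x^{3} + 63 x^{2} - 4\right) e^{- 3 x}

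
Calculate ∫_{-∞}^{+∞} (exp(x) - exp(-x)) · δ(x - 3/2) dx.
2 \sinh{\left(\frac{3}{2} \right)}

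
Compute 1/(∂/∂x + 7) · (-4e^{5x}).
- \frac{e^{5 x}}{3}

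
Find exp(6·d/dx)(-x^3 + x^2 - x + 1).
- x^{3} - 17 x^{2} - 97 x - 185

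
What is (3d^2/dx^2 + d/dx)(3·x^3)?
9 x \left(x + 6\right)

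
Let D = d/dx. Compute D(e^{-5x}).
- 5 e^{- 5 x}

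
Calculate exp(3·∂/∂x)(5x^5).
5 x^{5} + 75 x^{4} + 450 x^{3} + 1350 x^{2} + 2025 x + 1215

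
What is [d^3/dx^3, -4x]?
-12\frac{d^{2}}{dx^{2}}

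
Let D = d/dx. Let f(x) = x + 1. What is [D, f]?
1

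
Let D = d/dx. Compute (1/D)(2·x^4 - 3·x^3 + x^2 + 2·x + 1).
\frac{2 x^{5}}{5} - \frac{3 x^{4}}{4} + \frac{x^{3}}{3} + x^{2} + x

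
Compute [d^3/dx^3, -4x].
-12\frac{d^{2}}{dx^{2}}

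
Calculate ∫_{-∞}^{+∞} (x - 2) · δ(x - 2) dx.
0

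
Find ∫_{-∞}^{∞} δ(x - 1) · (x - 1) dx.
0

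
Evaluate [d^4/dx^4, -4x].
-16\frac{d^{3}}{dx^{3}}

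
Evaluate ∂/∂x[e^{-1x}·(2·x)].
2 \left(1 - x\right) e^{- x}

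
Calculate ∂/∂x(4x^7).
28 x^{6}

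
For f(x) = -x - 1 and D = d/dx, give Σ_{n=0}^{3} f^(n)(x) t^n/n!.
- t - x - 1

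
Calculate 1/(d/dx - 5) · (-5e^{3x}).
\frac{5 e^{3 x}}{2}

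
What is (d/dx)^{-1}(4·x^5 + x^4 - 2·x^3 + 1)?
\frac{2 x^{6}}{3} + \frac{x^{5}}{5} - \frac{x^{4}}{2} + x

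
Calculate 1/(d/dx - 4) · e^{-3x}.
- \frac{e^{- 3 x}}{7}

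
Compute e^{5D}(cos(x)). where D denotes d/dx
\cos{\left(x + 5 \right)}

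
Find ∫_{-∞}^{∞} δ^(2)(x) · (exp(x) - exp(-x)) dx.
0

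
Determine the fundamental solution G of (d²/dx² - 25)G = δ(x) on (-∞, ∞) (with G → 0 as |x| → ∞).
-\frac{e^{-5|x|}}{10}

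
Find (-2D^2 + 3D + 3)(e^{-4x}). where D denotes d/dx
- 41 e^{- 4 x}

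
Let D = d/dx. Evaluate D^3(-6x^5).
- 360 x^{2}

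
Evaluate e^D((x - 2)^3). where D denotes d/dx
x^{3} - 3 x^{2} + 3 x - 1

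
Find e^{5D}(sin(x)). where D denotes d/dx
\sin{\left(x + 5 \right)}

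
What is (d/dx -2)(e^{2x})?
0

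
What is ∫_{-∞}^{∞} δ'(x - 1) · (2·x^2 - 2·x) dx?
-2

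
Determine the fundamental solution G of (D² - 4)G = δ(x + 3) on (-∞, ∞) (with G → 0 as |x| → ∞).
-\frac{e^{-2|x + 3|}}{4}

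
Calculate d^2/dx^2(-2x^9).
- 144 x^{7}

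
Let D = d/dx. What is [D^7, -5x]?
-35D^{6}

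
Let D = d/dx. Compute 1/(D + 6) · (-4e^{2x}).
- \frac{e^{2 x}}{2}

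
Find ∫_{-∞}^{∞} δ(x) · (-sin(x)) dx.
0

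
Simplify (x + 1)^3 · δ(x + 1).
0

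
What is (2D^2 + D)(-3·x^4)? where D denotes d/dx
12 x^{2} \left(- x - 6\right)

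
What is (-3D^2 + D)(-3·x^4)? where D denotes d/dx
12 x^{2} \left(9 - x\right)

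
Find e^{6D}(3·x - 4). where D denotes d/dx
3 x + 14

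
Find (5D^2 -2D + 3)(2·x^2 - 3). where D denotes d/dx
6 x^{2} - 8 x + 11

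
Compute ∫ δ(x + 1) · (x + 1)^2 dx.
0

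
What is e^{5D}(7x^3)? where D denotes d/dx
7 x^{3} + 105 x^{2} + 525 x + 875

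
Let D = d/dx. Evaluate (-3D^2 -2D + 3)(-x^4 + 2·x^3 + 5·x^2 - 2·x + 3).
- 3 x^{4} + 14 x^{3} + 39 x^{2} - 62 x - 17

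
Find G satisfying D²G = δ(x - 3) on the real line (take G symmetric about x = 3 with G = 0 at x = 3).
\frac{|x - 3|}{2}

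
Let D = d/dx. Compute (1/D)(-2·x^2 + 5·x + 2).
- \frac{2 x^{3}}{3} + \frac{5 x^{2}}{2} + 2 x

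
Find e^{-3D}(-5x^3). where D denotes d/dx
- 5 x^{3} + 45 x^{2} - 135 x + 135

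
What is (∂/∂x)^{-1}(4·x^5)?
\frac{2 x^{6}}{3}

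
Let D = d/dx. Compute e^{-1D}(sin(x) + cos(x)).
\sqrt{2} \cos{\left(- x + \frac{\pi}{4} + 1 \right)}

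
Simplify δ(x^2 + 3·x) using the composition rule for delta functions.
\frac{\delta(x + 3) + \delta(x)}{3}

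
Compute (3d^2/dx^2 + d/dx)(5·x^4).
20 x^{2} \left(x + 9\right)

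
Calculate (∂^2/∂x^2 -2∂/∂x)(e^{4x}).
8 e^{4 x}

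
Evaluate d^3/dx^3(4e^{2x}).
32 e^{2 x}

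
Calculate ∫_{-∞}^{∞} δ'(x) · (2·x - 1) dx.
-2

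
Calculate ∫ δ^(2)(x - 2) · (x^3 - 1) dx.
12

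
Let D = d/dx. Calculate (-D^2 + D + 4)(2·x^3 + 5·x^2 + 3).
8 x^{3} + 26 x^{2} - 2 x + 2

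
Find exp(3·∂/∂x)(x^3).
x^{3} + 9 x^{2} + 27 x + 27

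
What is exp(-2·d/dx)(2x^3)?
2 x^{3} - 12 x^{2} + 24 x - 16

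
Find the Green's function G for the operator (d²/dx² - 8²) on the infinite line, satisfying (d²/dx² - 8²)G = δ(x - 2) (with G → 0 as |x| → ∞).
-\frac{e^{-8|x - 2|}}{16}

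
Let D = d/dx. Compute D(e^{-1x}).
- e^{- x}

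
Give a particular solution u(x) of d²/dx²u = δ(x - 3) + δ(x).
\frac{|x - 3|}{2} + \frac{|x|}{2}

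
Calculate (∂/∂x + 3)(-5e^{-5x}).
10 e^{- 5 x}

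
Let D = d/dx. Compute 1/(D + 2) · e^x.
\frac{e^{x}}{3}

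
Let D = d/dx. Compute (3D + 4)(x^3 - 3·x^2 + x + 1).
4 x^{3} - 3 x^{2} - 14 x + 7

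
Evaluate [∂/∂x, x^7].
7 x^{6}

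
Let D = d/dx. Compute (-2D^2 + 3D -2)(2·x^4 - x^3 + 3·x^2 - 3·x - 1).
- 4 x^{4} + 26 x^{3} - 63 x^{2} + 36 x - 19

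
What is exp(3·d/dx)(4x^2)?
4 x^{2} + 24 x + 36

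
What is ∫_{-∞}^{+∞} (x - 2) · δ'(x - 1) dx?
-1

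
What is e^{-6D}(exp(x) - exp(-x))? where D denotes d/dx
- e^{6 - x} + e^{x - 6}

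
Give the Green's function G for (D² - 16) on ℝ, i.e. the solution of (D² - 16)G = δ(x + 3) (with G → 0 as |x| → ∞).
-\frac{e^{-4|x + 3|}}{8}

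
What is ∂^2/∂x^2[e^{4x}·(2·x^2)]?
\left(32 x^{2} + 32 x + 4\right) e^{4 x}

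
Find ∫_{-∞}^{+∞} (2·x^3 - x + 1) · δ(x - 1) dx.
2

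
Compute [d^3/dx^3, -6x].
-18\frac{d^{2}}{dx^{2}}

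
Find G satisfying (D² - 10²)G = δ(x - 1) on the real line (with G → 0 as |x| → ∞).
-\frac{e^{-10|x - 1|}}{20}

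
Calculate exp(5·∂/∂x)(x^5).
x^{5} + 25 x^{4} + 250 x^{3} + 1250 x^{2} + 3125 x + 3125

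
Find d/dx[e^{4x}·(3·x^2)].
6 x \left(2 x + 1\right) e^{4 x}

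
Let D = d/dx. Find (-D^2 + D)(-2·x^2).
4 - 4 x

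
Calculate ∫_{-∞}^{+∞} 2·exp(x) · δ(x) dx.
2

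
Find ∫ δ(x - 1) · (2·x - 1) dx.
1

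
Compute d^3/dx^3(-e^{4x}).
- 64 e^{4 x}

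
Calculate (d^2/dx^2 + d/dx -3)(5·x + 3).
- 15 x - 4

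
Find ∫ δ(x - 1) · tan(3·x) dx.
\tan{\left(3 \right)}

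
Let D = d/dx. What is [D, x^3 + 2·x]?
3 x^{2} + 2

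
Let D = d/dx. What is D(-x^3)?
- 3 x^{2}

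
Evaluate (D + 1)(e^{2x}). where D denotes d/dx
3 e^{2 x}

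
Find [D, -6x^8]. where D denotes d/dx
- 48 x^{7}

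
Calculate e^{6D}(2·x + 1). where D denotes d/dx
2 x + 13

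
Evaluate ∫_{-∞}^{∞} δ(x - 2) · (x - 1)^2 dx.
1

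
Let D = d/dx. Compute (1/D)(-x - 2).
- \frac{x^{2}}{2} - 2 x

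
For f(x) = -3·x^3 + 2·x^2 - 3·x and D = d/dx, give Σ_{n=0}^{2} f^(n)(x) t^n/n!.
- t^{2} \left(9 x - 2\right) - t \left(9 x^{2} - 4 x + 3\right) - 3 x^{3} + 2 x^{2} - 3 x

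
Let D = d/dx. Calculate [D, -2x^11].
- 22 x^{10}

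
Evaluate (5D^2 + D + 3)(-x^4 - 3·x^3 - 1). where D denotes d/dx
- 3 x^{4} - 13 x^{3} - 69 x^{2} - 90 x - 3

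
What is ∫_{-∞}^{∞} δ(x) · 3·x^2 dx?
0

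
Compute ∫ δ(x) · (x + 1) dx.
1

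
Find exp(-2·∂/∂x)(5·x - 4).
5 x - 14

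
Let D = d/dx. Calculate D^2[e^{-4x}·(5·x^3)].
10 x \left(8 x^{2} - 12 x + 3\right) e^{- 4 x}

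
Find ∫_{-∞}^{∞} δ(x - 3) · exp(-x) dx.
e^{-3}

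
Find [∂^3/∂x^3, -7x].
-21\frac{d^{2}}{dx^{2}}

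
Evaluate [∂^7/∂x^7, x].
7\frac{d^{6}}{dx^{6}}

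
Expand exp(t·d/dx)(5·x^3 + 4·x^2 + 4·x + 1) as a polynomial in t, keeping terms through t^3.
5 t^{3} + t^{2} \left(15 x + 4\right) + t \left(15 x^{2} + 8 x + 4\right) + 5 x^{3} + 4 x^{2} + 4 x + 1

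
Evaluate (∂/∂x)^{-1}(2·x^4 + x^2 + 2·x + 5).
\frac{2 x^{5}}{5} + \frac{x^{3}}{3} + x^{2} + 5 x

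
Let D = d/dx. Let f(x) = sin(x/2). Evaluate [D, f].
\frac{\cos{\left(\frac{x}{2} \right)}}{2}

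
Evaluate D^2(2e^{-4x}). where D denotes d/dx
32 e^{- 4 x}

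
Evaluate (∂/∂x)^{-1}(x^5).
\frac{x^{6}}{6}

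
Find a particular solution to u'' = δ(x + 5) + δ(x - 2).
\frac{|x + 5|}{2} + \frac{|x - 2|}{2}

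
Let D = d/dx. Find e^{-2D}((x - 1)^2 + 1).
x^{2} - 6 x + 10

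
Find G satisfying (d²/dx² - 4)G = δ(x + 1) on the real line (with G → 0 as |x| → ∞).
-\frac{e^{-2|x + 1|}}{4}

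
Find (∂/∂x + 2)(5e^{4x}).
30 e^{4 x}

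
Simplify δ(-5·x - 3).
\frac{\delta(x + 3/5)}{5}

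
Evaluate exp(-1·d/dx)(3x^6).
3 x^{6} - 18 x^{5} + 45 x^{4} - 60 x^{3} + 45 x^{2} - 18 x + 3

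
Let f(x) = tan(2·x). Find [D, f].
\frac{2}{\cos^{2}{\left(2 x \right)}}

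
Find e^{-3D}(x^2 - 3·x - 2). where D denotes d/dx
x^{2} - 9 x + 16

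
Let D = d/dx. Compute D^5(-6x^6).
- 4320 x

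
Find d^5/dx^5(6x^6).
4320 x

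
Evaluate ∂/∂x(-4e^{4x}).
- 16 e^{4 x}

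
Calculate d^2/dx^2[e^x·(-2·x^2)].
2 \left(- x^{2} - 4 x - 2\right) e^{x}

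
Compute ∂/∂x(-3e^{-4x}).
12 e^{- 4 x}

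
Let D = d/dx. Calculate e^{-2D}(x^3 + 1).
x^{3} - 6 x^{2} + 12 x - 7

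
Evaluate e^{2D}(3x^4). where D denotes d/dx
3 x^{4} + 24 x^{3} + 72 x^{2} + 96 x + 48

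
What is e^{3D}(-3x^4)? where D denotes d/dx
- 3 x^{4} - 36 x^{3} - 162 x^{2} - 324 x - 243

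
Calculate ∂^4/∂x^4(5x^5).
600 x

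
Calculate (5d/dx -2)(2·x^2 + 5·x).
- 4 x^{2} + 10 x + 25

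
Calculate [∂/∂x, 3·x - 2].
3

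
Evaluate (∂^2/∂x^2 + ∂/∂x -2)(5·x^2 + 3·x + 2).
- 10 x^{2} + 4 x + 9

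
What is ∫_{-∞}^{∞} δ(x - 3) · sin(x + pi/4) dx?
\sin{\left(\frac{\pi}{4} + 3 \right)}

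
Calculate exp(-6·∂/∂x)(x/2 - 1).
\frac{x}{2} - 4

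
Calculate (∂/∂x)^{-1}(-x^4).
- \frac{x^{5}}{5}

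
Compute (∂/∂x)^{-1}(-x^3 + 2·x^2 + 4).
- \frac{x^{4}}{4} + \frac{2 x^{3}}{3} + 4 x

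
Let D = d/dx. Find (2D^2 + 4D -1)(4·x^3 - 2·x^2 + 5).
- 4 x^{3} + 50 x^{2} + 32 x - 13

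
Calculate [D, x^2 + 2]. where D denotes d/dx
2 x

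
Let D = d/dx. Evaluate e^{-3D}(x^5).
x^{5} - 15 x^{4} + 90 x^{3} - 270 x^{2} + 405 x - 243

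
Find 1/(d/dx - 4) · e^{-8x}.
- \frac{e^{- 8 x}}{12}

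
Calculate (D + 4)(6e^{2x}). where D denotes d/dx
36 e^{2 x}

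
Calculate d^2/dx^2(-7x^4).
- 84 x^{2}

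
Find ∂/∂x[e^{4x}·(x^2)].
2 x \left(2 x + 1\right) e^{4 x}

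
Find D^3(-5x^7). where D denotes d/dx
- 1050 x^{4}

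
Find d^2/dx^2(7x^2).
14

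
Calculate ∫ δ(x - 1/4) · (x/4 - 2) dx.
- \frac{31}{16}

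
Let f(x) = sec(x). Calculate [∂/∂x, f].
\tan{\left(x \right)} \sec{\left(x \right)}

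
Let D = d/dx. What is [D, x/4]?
\frac{1}{4}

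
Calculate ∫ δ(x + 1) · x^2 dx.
1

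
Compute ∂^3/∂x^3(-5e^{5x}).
- 625 e^{5 x}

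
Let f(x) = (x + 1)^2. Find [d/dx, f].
2 x + 2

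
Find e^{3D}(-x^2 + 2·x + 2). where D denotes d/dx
- x^{2} - 4 x - 1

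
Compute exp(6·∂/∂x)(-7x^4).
- 7 x^{4} - 168 x^{3} - 1512 x^{2} - 6048 x - 9072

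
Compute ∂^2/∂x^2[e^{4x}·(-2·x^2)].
\left(- 32 x^{2} - 32 x - 4\right) e^{4 x}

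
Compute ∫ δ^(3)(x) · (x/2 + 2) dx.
0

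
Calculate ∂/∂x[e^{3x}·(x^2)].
x \left(3 x + 2\right) e^{3 x}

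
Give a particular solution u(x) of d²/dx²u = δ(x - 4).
\frac{|x - 4|}{2}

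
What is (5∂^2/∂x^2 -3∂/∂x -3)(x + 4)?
- 3 x - 15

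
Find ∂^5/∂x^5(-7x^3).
0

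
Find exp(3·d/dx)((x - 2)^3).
x^{3} + 3 x^{2} + 3 x + 1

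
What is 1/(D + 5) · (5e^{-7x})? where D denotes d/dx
- \frac{5 e^{- 7 x}}{2}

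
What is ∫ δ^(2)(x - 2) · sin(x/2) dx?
- \frac{\sin{\left(1 \right)}}{4}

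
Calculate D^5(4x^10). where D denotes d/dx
120960 x^{5}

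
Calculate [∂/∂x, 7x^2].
14 x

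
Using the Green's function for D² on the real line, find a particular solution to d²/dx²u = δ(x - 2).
\frac{|x - 2|}{2}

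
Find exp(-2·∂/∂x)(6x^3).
6 x^{3} - 36 x^{2} + 72 x - 48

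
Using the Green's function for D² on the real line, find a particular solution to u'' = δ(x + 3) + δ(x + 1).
\frac{|x + 3|}{2} + \frac{|x + 1|}{2}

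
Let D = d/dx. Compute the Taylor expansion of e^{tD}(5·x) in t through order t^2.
5 t + 5 x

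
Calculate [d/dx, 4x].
4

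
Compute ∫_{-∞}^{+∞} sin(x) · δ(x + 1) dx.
- \sin{\left(1 \right)}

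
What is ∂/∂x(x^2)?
2 x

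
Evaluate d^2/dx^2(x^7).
42 x^{5}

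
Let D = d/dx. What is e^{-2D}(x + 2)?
x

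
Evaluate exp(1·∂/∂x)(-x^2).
- x^{2} - 2 x - 1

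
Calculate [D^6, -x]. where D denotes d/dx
-6D^{5}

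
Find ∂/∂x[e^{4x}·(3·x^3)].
x^{2} \left(12 x + 9\right) e^{4 x}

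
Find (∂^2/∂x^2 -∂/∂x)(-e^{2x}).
- 2 e^{2 x}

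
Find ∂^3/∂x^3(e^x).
e^{x}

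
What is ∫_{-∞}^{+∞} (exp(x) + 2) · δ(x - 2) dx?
2 + e^{2}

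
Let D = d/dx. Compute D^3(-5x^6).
- 600 x^{3}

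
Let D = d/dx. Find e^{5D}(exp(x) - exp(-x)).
2 \sinh{\left(x + 5 \right)}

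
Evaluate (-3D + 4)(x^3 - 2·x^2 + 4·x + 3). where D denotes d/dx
x \left(4 x^{2} - 17 x + 28\right)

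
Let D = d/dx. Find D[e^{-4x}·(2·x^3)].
x^{2} \left(6 - 8 x\right) e^{- 4 x}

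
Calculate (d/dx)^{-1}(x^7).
\frac{x^{8}}{8}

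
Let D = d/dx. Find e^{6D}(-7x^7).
- 7 x^{7} - 294 x^{6} - 5292 x^{5} - 52920 x^{4} - 317520 x^{3} - 1143072 x^{2} - 2286144 x - 1959552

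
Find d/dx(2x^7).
14 x^{6}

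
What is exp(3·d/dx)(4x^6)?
4 x^{6} + 72 x^{5} + 540 x^{4} + 2160 x^{3} + 4860 x^{2} + 5832 x + 2916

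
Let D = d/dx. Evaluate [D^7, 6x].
42D^{6}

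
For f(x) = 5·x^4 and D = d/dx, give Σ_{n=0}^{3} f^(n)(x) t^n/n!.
5 x \left(4 t^{3} + 6 t^{2} x + 4 t x^{2} + x^{3}\right)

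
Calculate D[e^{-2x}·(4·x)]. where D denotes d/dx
4 \left(1 - 2 x\right) e^{- 2 x}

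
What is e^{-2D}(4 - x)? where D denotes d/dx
6 - x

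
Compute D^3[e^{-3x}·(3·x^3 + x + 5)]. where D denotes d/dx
9 \left(- 9 x^{3} + 27 x^{2} - 21 x - 10\right) e^{- 3 x}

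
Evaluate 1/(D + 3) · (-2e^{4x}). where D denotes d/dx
- \frac{2 e^{4 x}}{7}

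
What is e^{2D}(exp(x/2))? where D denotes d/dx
e^{\frac{x}{2} + 1}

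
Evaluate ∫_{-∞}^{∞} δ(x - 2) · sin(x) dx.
\sin{\left(2 \right)}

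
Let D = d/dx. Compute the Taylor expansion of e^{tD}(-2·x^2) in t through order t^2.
- 2 t^{2} - 4 t x - 2 x^{2}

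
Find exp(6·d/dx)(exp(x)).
e^{x + 6}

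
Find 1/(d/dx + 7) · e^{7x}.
\frac{e^{7 x}}{14}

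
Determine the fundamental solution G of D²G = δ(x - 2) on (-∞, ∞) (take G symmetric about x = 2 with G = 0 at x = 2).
\frac{|x - 2|}{2}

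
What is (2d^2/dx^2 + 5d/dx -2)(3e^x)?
15 e^{x}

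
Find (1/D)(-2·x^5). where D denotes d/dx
- \frac{x^{6}}{3}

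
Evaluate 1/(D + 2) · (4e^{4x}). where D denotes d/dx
\frac{2 e^{4 x}}{3}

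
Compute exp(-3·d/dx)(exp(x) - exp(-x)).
- e^{3 - x} + e^{x - 3}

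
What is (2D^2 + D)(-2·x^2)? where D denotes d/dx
- 4 x - 8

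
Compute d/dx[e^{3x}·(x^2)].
x \left(3 x + 2\right) e^{3 x}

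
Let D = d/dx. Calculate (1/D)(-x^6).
- \frac{x^{7}}{7}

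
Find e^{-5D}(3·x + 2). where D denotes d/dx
3 x - 13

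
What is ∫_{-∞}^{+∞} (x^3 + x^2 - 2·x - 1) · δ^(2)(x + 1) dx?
-4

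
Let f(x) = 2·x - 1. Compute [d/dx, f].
2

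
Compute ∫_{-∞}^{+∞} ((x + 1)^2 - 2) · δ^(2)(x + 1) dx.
2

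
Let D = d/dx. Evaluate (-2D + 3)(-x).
2 - 3 x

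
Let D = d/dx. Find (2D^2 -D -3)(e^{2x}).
3 e^{2 x}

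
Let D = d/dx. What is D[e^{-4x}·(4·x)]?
4 \left(1 - 4 x\right) e^{- 4 x}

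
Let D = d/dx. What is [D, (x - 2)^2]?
2 x - 4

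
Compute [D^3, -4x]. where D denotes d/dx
-12D^{2}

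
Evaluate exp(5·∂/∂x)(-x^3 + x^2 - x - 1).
- x^{3} - 14 x^{2} - 66 x - 106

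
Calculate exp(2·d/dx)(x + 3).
x + 5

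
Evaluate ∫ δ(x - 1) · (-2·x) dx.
-2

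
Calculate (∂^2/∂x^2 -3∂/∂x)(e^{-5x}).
40 e^{- 5 x}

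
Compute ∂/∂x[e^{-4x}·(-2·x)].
2 \left(4 x - 1\right) e^{- 4 x}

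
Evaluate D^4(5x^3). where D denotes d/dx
0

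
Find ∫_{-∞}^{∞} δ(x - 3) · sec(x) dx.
\sec{\left(3 \right)}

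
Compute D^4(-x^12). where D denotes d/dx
- 11880 x^{8}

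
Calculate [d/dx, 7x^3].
21 x^{2}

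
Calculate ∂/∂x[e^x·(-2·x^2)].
2 x \left(- x - 2\right) e^{x}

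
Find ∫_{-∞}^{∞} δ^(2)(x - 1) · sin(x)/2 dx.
- \frac{\sin{\left(1 \right)}}{2}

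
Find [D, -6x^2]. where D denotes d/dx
- 12 x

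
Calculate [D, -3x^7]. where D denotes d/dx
- 21 x^{6}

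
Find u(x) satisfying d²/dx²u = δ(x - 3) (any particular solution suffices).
\frac{|x - 3|}{2}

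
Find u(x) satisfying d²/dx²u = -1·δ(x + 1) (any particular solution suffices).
-\frac{|x + 1|}{2}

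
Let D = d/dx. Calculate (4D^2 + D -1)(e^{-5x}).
94 e^{- 5 x}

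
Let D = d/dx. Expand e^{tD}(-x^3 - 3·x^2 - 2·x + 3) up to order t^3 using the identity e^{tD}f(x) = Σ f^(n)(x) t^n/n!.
- t^{3} - 3 t^{2} \left(x + 1\right) - t \left(3 x^{2} + 6 x + 2\right) - x^{3} - 3 x^{2} - 2 x + 3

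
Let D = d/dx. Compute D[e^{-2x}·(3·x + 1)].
\left(1 - 6 x\right) e^{- 2 x}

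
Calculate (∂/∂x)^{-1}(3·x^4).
\frac{3 x^{5}}{5}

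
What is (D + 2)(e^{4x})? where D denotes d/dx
6 e^{4 x}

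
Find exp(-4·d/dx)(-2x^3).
- 2 x^{3} + 24 x^{2} - 96 x + 128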